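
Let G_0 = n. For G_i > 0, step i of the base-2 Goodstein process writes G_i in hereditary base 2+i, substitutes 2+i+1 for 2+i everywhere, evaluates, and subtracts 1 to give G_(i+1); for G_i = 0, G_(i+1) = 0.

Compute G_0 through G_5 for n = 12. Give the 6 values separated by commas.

12, 107, 1065, 15685, 280019, 5764910

step 0: 12 = 2^(2 + 1) + 2^2; sub 3 for 2: 3^(3 + 1) + 3^3; = 108; G_1 = 108−1 = 107
step 1: 107 = 3^(3 + 1) + 2·3^2 + 2·3 + 2; sub 4 for 3: 4^(4 + 1) + 2·4^2 + 2·4 + 2; = 1066; G_2 = 1066−1 = 1065
step 2: 1065 = 4^(4 + 1) + 2·4^2 + 2·4 + 1; sub 5 for 4: 5^(5 + 1) + 2·5^2 + 2·5 + 1; = 15686; G_3 = 15686−1 = 15685
step 3: 15685 = 5^(5 + 1) + 2·5^2 + 2·5; sub 6 for 5: 6^(6 + 1) + 2·6^2 + 2·6; = 280020; G_4 = 280020−1 = 280019
step 4: 280019 = 6^(6 + 1) + 2·6^2 + 6 + 5; sub 7 for 6: 7^(7 + 1) + 2·7^2 + 7 + 5; = 5764911; G_5 = 5764911−1 = 5764910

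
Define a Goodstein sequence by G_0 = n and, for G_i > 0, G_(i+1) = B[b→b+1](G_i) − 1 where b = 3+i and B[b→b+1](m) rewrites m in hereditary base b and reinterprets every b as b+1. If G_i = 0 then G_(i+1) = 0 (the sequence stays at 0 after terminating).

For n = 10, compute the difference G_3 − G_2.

G_0=10  [base 3] 3^2 + 1  →[3↦4]→  4^2 + 1 = 17  −1 ⇒ G_1=16
G_1=16  [base 4] 4^2  →[4↦5]→  5^2 = 25  −1 ⇒ G_2=24
G_2=24  [base 5] 4·5 + 4  →[5↦6]→  4·6 + 4 = 28  −1 ⇒ G_3=27

3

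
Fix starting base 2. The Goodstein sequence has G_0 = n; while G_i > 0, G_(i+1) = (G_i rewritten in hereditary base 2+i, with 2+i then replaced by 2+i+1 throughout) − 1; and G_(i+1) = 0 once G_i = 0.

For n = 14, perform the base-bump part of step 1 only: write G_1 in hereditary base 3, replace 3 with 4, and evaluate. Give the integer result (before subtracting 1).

G_0=14  [base 2] 2^(2 + 1) + 2^2 + 2  →[2↦3]→  3^(3 + 1) + 3^3 + 3 = 111  −1 ⇒ G_1=110
G_1=110  [base 3] 3^(3 + 1) + 3^3 + 2  →[3↦4]→  4^(4 + 1) + 4^4 + 2 = 1282  −1 ⇒ G_2=1281

1282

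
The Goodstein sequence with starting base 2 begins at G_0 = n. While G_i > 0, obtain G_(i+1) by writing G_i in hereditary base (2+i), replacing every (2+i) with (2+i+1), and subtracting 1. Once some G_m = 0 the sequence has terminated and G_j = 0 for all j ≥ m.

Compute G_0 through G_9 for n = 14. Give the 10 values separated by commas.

G_0 = 14. HB_2(14) = 2^(2 + 1) + 2^2 + 2. Bump = 111. G_1 = 110.
G_1 = 110. HB_3(110) = 3^(3 + 1) + 3^3 + 2. Bump = 1282. G_2 = 1281.
G_2 = 1281. HB_4(1281) = 4^(4 + 1) + 4^4 + 1. Bump = 18751. G_3 = 18750.
G_3 = 18750. HB_5(18750) = 5^(5 + 1) + 5^5. Bump = 326592. G_4 = 326591.
G_4 = 326591. HB_6(326591) = 6^(6 + 1) + 5·6^5 + 5·6^4 + 5·6^3 + 5·6^2 + 5·6 + 5. Bump = 5862841. G_5 = 5862840.
G_5 = 5862840. HB_7(5862840) = 7^(7 + 1) + 5·7^5 + 5·7^4 + 5·7^3 + 5·7^2 + 5·7 + 4. Bump = 134404972. G_6 = 134404971.
G_6 = 134404971. HB_8(134404971) = 8^(8 + 1) + 5·8^5 + 5·8^4 + 5·8^3 + 5·8^2 + 5·8 + 3. Bump = 3487116549. G_7 = 3487116548.
G_7 = 3487116548. HB_9(3487116548) = 9^(9 + 1) + 5·9^5 + 5·9^4 + 5·9^3 + 5·9^2 + 5·9 + 2. Bump = 100000555552. G_8 = 100000555551.
G_8 = 100000555551. HB_10(100000555551) = 10^(10 + 1) + 5·10^5 + 5·10^4 + 5·10^3 + 5·10^2 + 5·10 + 1. Bump = 3138429262497. G_9 = 3138429262496.

14, 110, 1281, 18750, 326591, 5862840, 134404971, 3487116548, 100000555551, 3138429262496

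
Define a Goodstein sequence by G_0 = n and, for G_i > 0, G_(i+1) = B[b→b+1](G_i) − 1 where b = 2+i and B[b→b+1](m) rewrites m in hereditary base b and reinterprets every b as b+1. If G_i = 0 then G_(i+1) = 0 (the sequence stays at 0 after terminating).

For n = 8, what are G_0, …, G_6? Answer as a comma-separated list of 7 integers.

base 2: 8 = 2^(2 + 1); at 3: 3^(3 + 1) = 81; next = 80
base 3: 80 = 2·3^3 + 2·3^2 + 2·3 + 2; at 4: 2·4^4 + 2·4^2 + 2·4 + 2 = 554; next = 553
base 4: 553 = 2·4^4 + 2·4^2 + 2·4 + 1; at 5: 2·5^5 + 2·5^2 + 2·5 + 1 = 6311; next = 6310
base 5: 6310 = 2·5^5 + 2·5^2 + 2·5; at 6: 2·6^6 + 2·6^2 + 2·6 = 93396; next = 93395
base 6: 93395 = 2·6^6 + 2·6^2 + 6 + 5; at 7: 2·7^7 + 2·7^2 + 7 + 5 = 1647196; next = 1647195
base 7: 1647195 = 2·7^7 + 2·7^2 + 7 + 4; at 8: 2·8^8 + 2·8^2 + 8 + 4 = 33554572; next = 33554571

8, 80, 553, 6310, 93395, 1647195, 33554571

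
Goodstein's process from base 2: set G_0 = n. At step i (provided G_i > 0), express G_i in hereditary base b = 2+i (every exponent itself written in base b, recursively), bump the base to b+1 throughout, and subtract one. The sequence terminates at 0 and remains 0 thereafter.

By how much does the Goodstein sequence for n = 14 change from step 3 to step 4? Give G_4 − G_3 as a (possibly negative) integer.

G_0=14  [base 2] 2^(2 + 1) + 2^2 + 2  →[2↦3]→  3^(3 + 1) + 3^3 + 3 = 111  −1 ⇒ G_1=110
G_1=110  [base 3] 3^(3 + 1) + 3^3 + 2  →[3↦4]→  4^(4 + 1) + 4^4 + 2 = 1282  −1 ⇒ G_2=1281
G_2=1281  [base 4] 4^(4 + 1) + 4^4 + 1  →[4↦5]→  5^(5 + 1) + 5^5 + 1 = 18751  −1 ⇒ G_3=18750
G_3=18750  [base 5] 5^(5 + 1) + 5^5  →[5↦6]→  6^(6 + 1) + 6^6 = 326592  −1 ⇒ G_4=326591

307841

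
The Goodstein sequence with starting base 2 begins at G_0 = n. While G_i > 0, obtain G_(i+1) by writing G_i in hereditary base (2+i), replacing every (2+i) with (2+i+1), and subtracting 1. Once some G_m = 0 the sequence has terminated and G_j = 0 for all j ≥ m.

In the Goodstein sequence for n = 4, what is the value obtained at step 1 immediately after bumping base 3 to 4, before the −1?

step 0: 4 = 2^2; sub 3 for 2: 3^3; = 27; G_1 = 27−1 = 26
step 1: 26 = 2·3^2 + 2·3 + 2; sub 4 for 3: 2·4^2 + 2·4 + 2; = 42; G_2 = 42−1 = 41

42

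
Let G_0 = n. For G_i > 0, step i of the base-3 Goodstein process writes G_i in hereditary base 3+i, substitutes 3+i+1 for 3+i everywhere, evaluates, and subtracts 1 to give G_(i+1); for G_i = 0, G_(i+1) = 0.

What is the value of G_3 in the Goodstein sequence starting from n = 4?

3

base 3: 4 = 3 + 1; at 4: 4 + 1 = 5; next = 4
base 4: 4 = 4; at 5: 5 = 5; next = 4
base 5: 4 = 4; at 6: 4 = 4; next = 3
base 6: 3 = 3; at 7: 3 = 3; next = 2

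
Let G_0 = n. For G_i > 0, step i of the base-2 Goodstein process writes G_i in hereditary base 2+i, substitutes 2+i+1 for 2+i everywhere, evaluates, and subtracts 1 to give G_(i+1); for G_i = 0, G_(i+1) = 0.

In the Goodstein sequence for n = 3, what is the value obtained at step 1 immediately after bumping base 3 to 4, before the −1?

G_0=3  [base 2] 2 + 1  →[2↦3]→  3 + 1 = 4  −1 ⇒ G_1=3
G_1=3  [base 3] 3  →[3↦4]→  4 = 4  −1 ⇒ G_2=3

4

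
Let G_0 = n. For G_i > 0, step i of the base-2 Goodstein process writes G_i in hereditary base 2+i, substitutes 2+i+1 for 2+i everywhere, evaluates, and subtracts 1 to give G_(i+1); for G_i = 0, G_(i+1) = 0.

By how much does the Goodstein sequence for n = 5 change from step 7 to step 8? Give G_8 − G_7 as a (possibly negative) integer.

(0) 5|_2 = 2^2 + 1 ↦ 3^3 + 1|_3 = 28 ⇒ 27
(1) 27|_3 = 3^3 ↦ 4^4|_4 = 256 ⇒ 255
(2) 255|_4 = 3·4^3 + 3·4^2 + 3·4 + 3 ↦ 3·5^3 + 3·5^2 + 3·5 + 3|_5 = 468 ⇒ 467
(3) 467|_5 = 3·5^3 + 3·5^2 + 3·5 + 2 ↦ 3·6^3 + 3·6^2 + 3·6 + 2|_6 = 776 ⇒ 775
(4) 775|_6 = 3·6^3 + 3·6^2 + 3·6 + 1 ↦ 3·7^3 + 3·7^2 + 3·7 + 1|_7 = 1198 ⇒ 1197
(5) 1197|_7 = 3·7^3 + 3·7^2 + 3·7 ↦ 3·8^3 + 3·8^2 + 3·8|_8 = 1752 ⇒ 1751
(6) 1751|_8 = 3·8^3 + 3·8^2 + 2·8 + 7 ↦ 3·9^3 + 3·9^2 + 2·9 + 7|_9 = 2455 ⇒ 2454
(7) 2454|_9 = 3·9^3 + 3·9^2 + 2·9 + 6 ↦ 3·10^3 + 3·10^2 + 2·10 + 6|_10 = 3326 ⇒ 3325

871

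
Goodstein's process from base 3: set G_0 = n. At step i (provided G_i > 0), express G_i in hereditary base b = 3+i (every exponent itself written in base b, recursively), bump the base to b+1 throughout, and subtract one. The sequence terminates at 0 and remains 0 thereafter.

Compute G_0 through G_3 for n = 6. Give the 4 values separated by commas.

(0) 6|_3 = 2·3 ↦ 2·4|_4 = 8 ⇒ 7
(1) 7|_4 = 4 + 3 ↦ 5 + 3|_5 = 8 ⇒ 7
(2) 7|_5 = 5 + 2 ↦ 6 + 2|_6 = 8 ⇒ 7

6, 7, 7, 7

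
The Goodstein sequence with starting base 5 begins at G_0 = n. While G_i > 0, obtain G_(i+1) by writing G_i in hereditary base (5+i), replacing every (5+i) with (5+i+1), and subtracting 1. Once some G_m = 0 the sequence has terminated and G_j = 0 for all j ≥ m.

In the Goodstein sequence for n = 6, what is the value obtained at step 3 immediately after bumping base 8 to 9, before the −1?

5

6 —HB5→ 5 + 1 —bump→ 6 + 1 = 7 —(−1)→ 6
6 —HB6→ 6 —bump→ 7 = 7 —(−1)→ 6
6 —HB7→ 6 —bump→ 6 = 6 —(−1)→ 5
5 —HB8→ 5 —bump→ 5 = 5 —(−1)→ 4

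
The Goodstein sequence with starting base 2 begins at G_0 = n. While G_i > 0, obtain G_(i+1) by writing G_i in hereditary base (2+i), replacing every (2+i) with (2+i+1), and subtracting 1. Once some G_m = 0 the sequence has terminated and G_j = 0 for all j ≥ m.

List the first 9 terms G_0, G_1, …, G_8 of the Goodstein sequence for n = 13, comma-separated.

13, 108, 1279, 16092, 280711, 5765998, 134219479, 3486786855, 100000003325

step 0: 13 = 2^(2 + 1) + 2^2 + 1; sub 3 for 2: 3^(3 + 1) + 3^3 + 1; = 109; G_1 = 109−1 = 108
step 1: 108 = 3^(3 + 1) + 3^3; sub 4 for 3: 4^(4 + 1) + 4^4; = 1280; G_2 = 1280−1 = 1279
step 2: 1279 = 4^(4 + 1) + 3·4^3 + 3·4^2 + 3·4 + 3; sub 5 for 4: 5^(5 + 1) + 3·5^3 + 3·5^2 + 3·5 + 3; = 16093; G_3 = 16093−1 = 16092
step 3: 16092 = 5^(5 + 1) + 3·5^3 + 3·5^2 + 3·5 + 2; sub 6 for 5: 6^(6 + 1) + 3·6^3 + 3·6^2 + 3·6 + 2; = 280712; G_4 = 280712−1 = 280711
step 4: 280711 = 6^(6 + 1) + 3·6^3 + 3·6^2 + 3·6 + 1; sub 7 for 6: 7^(7 + 1) + 3·7^3 + 3·7^2 + 3·7 + 1; = 5765999; G_5 = 5765999−1 = 5765998
step 5: 5765998 = 7^(7 + 1) + 3·7^3 + 3·7^2 + 3·7; sub 8 for 7: 8^(8 + 1) + 3·8^3 + 3·8^2 + 3·8; = 134219480; G_6 = 134219480−1 = 134219479
step 6: 134219479 = 8^(8 + 1) + 3·8^3 + 3·8^2 + 2·8 + 7; sub 9 for 8: 9^(9 + 1) + 3·9^3 + 3·9^2 + 2·9 + 7; = 3486786856; G_7 = 3486786856−1 = 3486786855
step 7: 3486786855 = 9^(9 + 1) + 3·9^3 + 3·9^2 + 2·9 + 6; sub 10 for 9: 10^(10 + 1) + 3·10^3 + 3·10^2 + 2·10 + 6; = 100000003326; G_8 = 100000003326−1 = 100000003325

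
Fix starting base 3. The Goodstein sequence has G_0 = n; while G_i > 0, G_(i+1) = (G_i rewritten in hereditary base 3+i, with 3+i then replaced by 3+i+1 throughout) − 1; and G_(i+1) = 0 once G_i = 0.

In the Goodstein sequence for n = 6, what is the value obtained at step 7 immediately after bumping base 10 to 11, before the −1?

G_0 = 6. HB_3(6) = 2·3. Bump = 8. G_1 = 7.
G_1 = 7. HB_4(7) = 4 + 3. Bump = 8. G_2 = 7.
G_2 = 7. HB_5(7) = 5 + 2. Bump = 8. G_3 = 7.
G_3 = 7. HB_6(7) = 6 + 1. Bump = 8. G_4 = 7.
G_4 = 7. HB_7(7) = 7. Bump = 8. G_5 = 7.
G_5 = 7. HB_8(7) = 7. Bump = 7. G_6 = 6.
G_6 = 6. HB_9(6) = 6. Bump = 6. G_7 = 5.
G_7 = 5. HB_10(5) = 5. Bump = 5. G_8 = 4.

5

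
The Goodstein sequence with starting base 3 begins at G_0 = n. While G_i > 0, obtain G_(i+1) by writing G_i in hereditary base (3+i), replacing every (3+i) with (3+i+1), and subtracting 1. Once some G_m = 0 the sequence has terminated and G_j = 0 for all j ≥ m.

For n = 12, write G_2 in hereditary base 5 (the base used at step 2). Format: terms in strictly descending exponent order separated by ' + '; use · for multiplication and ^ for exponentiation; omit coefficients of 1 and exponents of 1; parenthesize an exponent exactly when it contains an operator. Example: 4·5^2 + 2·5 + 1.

base 3: 12 = 3^2 + 3; at 4: 4^2 + 4 = 20; next = 19
base 4: 19 = 4^2 + 3; at 5: 5^2 + 3 = 28; next = 27
base 5: 27 = 5^2 + 2; at 6: 6^2 + 2 = 38; next = 37

5^2 + 2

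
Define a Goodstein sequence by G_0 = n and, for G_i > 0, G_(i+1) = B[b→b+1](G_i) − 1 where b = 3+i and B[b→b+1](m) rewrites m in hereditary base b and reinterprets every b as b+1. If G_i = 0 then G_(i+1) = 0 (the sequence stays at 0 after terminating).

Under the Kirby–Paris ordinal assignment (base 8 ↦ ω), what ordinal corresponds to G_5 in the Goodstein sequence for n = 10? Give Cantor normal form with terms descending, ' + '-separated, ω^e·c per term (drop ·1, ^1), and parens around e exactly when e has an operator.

G_0 = 10. HB_3(10) = 3^2 + 1. Bump = 17. G_1 = 16.
G_1 = 16. HB_4(16) = 4^2. Bump = 25. G_2 = 24.
G_2 = 24. HB_5(24) = 4·5 + 4. Bump = 28. G_3 = 27.
G_3 = 27. HB_6(27) = 4·6 + 3. Bump = 31. G_4 = 30.
G_4 = 30. HB_7(30) = 4·7 + 2. Bump = 34. G_5 = 33.
G_5 = 33. HB_8(33) = 4·8 + 1. Bump = 37. G_6 = 36.

ω·4 + 1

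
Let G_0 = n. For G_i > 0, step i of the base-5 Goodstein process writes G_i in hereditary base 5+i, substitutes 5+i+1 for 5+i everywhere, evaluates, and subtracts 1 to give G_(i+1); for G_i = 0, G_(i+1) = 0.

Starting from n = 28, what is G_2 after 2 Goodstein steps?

G_0=28  [base 5] 5^2 + 3  →[5↦6]→  6^2 + 3 = 39  −1 ⇒ G_1=38
G_1=38  [base 6] 6^2 + 2  →[6↦7]→  7^2 + 2 = 51  −1 ⇒ G_2=50
G_2=50  [base 7] 7^2 + 1  →[7↦8]→  8^2 + 1 = 65  −1 ⇒ G_3=64

50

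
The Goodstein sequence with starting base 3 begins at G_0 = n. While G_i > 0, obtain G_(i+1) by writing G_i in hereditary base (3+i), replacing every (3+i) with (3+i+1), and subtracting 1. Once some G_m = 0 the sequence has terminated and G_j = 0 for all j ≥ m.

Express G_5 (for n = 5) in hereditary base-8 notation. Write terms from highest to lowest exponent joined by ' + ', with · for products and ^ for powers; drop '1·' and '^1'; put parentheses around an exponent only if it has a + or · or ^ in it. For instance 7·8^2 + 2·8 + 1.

G_0=5  [base 3] 3 + 2  →[3↦4]→  4 + 2 = 6  −1 ⇒ G_1=5
G_1=5  [base 4] 4 + 1  →[4↦5]→  5 + 1 = 6  −1 ⇒ G_2=5
G_2=5  [base 5] 5  →[5↦6]→  6 = 6  −1 ⇒ G_3=5
G_3=5  [base 6] 5  →[6↦7]→  5 = 5  −1 ⇒ G_4=4
G_4=4  [base 7] 4  →[7↦8]→  4 = 4  −1 ⇒ G_5=3
G_5=3  [base 8] 3  →[8↦9]→  3 = 3  −1 ⇒ G_6=2

3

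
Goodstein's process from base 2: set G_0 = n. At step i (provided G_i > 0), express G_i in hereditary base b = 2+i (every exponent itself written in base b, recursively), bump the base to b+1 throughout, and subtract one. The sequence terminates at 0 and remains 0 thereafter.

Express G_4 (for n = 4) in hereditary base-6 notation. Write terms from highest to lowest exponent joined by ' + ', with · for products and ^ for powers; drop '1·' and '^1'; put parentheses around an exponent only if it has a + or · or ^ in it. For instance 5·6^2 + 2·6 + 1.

2·6^2 + 6 + 5

G_0=4  [base 2] 2^2  →[2↦3]→  3^3 = 27  −1 ⇒ G_1=26
G_1=26  [base 3] 2·3^2 + 2·3 + 2  →[3↦4]→  2·4^2 + 2·4 + 2 = 42  −1 ⇒ G_2=41
G_2=41  [base 4] 2·4^2 + 2·4 + 1  →[4↦5]→  2·5^2 + 2·5 + 1 = 61  −1 ⇒ G_3=60
G_3=60  [base 5] 2·5^2 + 2·5  →[5↦6]→  2·6^2 + 2·6 = 84  −1 ⇒ G_4=83
G_4=83  [base 6] 2·6^2 + 6 + 5  →[6↦7]→  2·7^2 + 7 + 5 = 110  −1 ⇒ G_5=109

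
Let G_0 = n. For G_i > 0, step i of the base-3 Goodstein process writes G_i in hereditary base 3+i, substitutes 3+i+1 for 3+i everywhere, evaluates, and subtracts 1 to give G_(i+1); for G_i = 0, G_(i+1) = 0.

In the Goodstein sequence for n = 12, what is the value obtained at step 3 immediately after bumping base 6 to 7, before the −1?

base 3: 12 = 3^2 + 3; at 4: 4^2 + 4 = 20; next = 19
base 4: 19 = 4^2 + 3; at 5: 5^2 + 3 = 28; next = 27
base 5: 27 = 5^2 + 2; at 6: 6^2 + 2 = 38; next = 37

50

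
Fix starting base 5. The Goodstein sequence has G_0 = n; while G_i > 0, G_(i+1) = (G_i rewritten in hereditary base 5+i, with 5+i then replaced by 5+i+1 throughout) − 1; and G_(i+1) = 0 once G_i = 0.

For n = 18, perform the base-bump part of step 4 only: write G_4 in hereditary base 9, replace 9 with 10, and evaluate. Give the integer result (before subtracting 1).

18 —HB5→ 3·5 + 3 —bump→ 3·6 + 3 = 21 —(−1)→ 20
20 —HB6→ 3·6 + 2 —bump→ 3·7 + 2 = 23 —(−1)→ 22
22 —HB7→ 3·7 + 1 —bump→ 3·8 + 1 = 25 —(−1)→ 24
24 —HB8→ 3·8 —bump→ 3·9 = 27 —(−1)→ 26
26 —HB9→ 2·9 + 8 —bump→ 2·10 + 8 = 28 —(−1)→ 27

28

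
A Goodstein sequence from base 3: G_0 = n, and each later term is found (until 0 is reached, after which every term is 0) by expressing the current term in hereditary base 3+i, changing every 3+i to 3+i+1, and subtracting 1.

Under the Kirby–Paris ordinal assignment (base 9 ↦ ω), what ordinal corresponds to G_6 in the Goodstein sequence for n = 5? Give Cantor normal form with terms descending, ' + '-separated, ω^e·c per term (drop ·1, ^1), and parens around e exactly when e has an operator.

base 3: 5 = 3 + 2; at 4: 4 + 2 = 6; next = 5
base 4: 5 = 4 + 1; at 5: 5 + 1 = 6; next = 5
base 5: 5 = 5; at 6: 6 = 6; next = 5
base 6: 5 = 5; at 7: 5 = 5; next = 4
base 7: 4 = 4; at 8: 4 = 4; next = 3
base 8: 3 = 3; at 9: 3 = 3; next = 2
base 9: 2 = 2; at 10: 2 = 2; next = 1

2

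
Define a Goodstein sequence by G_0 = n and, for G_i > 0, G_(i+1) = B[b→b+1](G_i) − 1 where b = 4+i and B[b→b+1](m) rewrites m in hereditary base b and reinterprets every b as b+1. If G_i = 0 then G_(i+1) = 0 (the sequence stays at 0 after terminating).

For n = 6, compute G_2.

G_0=6  [base 4] 4 + 2  →[4↦5]→  5 + 2 = 7  −1 ⇒ G_1=6
G_1=6  [base 5] 5 + 1  →[5↦6]→  6 + 1 = 7  −1 ⇒ G_2=6
G_2=6  [base 6] 6  →[6↦7]→  7 = 7  −1 ⇒ G_3=6

6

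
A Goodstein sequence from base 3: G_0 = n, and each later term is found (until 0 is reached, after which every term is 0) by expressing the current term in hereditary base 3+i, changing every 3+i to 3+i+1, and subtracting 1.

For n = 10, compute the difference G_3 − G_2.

3

G_0=10  [base 3] 3^2 + 1  →[3↦4]→  4^2 + 1 = 17  −1 ⇒ G_1=16
G_1=16  [base 4] 4^2  →[4↦5]→  5^2 = 25  −1 ⇒ G_2=24
G_2=24  [base 5] 4·5 + 4  →[5↦6]→  4·6 + 4 = 28  −1 ⇒ G_3=27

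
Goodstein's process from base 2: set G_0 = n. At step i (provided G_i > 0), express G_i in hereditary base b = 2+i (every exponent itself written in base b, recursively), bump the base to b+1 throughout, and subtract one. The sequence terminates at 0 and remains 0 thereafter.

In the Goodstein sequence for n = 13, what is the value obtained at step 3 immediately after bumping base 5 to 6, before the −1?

base 2: 13 = 2^(2 + 1) + 2^2 + 1; at 3: 3^(3 + 1) + 3^3 + 1 = 109; next = 108
base 3: 108 = 3^(3 + 1) + 3^3; at 4: 4^(4 + 1) + 4^4 = 1280; next = 1279
base 4: 1279 = 4^(4 + 1) + 3·4^3 + 3·4^2 + 3·4 + 3; at 5: 5^(5 + 1) + 3·5^3 + 3·5^2 + 3·5 + 3 = 16093; next = 16092
base 5: 16092 = 5^(5 + 1) + 3·5^3 + 3·5^2 + 3·5 + 2; at 6: 6^(6 + 1) + 3·6^3 + 3·6^2 + 3·6 + 2 = 280712; next = 280711

280712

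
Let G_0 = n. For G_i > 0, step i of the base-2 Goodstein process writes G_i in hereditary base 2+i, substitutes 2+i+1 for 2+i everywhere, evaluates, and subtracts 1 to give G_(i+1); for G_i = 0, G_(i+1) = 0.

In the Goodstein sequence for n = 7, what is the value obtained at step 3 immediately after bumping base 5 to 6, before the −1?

G_0=7  [base 2] 2^2 + 2 + 1  →[2↦3]→  3^3 + 3 + 1 = 31  −1 ⇒ G_1=30
G_1=30  [base 3] 3^3 + 3  →[3↦4]→  4^4 + 4 = 260  −1 ⇒ G_2=259
G_2=259  [base 4] 4^4 + 3  →[4↦5]→  5^5 + 3 = 3128  −1 ⇒ G_3=3127
G_3=3127  [base 5] 5^5 + 2  →[5↦6]→  6^6 + 2 = 46658  −1 ⇒ G_4=46657

46658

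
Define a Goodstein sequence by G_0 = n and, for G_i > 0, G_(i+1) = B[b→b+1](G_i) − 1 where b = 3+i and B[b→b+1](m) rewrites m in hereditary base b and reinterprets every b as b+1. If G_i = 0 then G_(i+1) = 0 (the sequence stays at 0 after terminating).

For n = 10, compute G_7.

39

G_0=10  [base 3] 3^2 + 1  →[3↦4]→  4^2 + 1 = 17  −1 ⇒ G_1=16
G_1=16  [base 4] 4^2  →[4↦5]→  5^2 = 25  −1 ⇒ G_2=24
G_2=24  [base 5] 4·5 + 4  →[5↦6]→  4·6 + 4 = 28  −1 ⇒ G_3=27
G_3=27  [base 6] 4·6 + 3  →[6↦7]→  4·7 + 3 = 31  −1 ⇒ G_4=30
G_4=30  [base 7] 4·7 + 2  →[7↦8]→  4·8 + 2 = 34  −1 ⇒ G_5=33
G_5=33  [base 8] 4·8 + 1  →[8↦9]→  4·9 + 1 = 37  −1 ⇒ G_6=36
G_6=36  [base 9] 4·9  →[9↦10]→  4·10 = 40  −1 ⇒ G_7=39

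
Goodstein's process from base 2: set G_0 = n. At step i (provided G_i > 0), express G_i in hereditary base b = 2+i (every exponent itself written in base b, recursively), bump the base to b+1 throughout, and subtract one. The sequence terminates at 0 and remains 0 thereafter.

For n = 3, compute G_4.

1

3 —HB2→ 2 + 1 —bump→ 3 + 1 = 4 —(−1)→ 3
3 —HB3→ 3 —bump→ 4 = 4 —(−1)→ 3
3 —HB4→ 3 —bump→ 3 = 3 —(−1)→ 2
2 —HB5→ 2 —bump→ 2 = 2 —(−1)→ 1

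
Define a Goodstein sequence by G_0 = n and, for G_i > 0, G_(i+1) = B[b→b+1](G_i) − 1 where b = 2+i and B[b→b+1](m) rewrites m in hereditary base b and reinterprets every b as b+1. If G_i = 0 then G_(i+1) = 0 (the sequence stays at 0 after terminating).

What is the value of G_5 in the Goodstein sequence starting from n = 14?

step 0: 14 = 2^(2 + 1) + 2^2 + 2; sub 3 for 2: 3^(3 + 1) + 3^3 + 3; = 111; G_1 = 111−1 = 110
step 1: 110 = 3^(3 + 1) + 3^3 + 2; sub 4 for 3: 4^(4 + 1) + 4^4 + 2; = 1282; G_2 = 1282−1 = 1281
step 2: 1281 = 4^(4 + 1) + 4^4 + 1; sub 5 for 4: 5^(5 + 1) + 5^5 + 1; = 18751; G_3 = 18751−1 = 18750
step 3: 18750 = 5^(5 + 1) + 5^5; sub 6 for 5: 6^(6 + 1) + 6^6; = 326592; G_4 = 326592−1 = 326591
step 4: 326591 = 6^(6 + 1) + 5·6^5 + 5·6^4 + 5·6^3 + 5·6^2 + 5·6 + 5; sub 7 for 6: 7^(7 + 1) + 5·7^5 + 5·7^4 + 5·7^3 + 5·7^2 + 5·7 + 5; = 5862841; G_5 = 5862841−1 = 5862840

5862840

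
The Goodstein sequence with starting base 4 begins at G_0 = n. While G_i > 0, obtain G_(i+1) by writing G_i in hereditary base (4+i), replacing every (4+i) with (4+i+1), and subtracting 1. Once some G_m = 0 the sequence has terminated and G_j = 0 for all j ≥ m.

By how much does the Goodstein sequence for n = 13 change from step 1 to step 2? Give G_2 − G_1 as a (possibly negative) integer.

2

(0) 13|_4 = 3·4 + 1 ↦ 3·5 + 1|_5 = 16 ⇒ 15
(1) 15|_5 = 3·5 ↦ 3·6|_6 = 18 ⇒ 17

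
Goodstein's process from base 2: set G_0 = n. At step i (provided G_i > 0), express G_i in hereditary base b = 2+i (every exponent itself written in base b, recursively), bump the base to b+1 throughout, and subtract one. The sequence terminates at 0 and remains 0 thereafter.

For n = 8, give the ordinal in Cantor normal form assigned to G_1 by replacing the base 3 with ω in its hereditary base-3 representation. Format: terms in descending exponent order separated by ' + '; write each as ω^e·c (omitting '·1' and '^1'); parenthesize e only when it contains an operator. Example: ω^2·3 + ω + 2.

G_0=8  [base 2] 2^(2 + 1)  →[2↦3]→  3^(3 + 1) = 81  −1 ⇒ G_1=80
G_1=80  [base 3] 2·3^3 + 2·3^2 + 2·3 + 2  →[3↦4]→  2·4^4 + 2·4^2 + 2·4 + 2 = 554  −1 ⇒ G_2=553

ω^ω·2 + ω^2·2 + ω·2 + 2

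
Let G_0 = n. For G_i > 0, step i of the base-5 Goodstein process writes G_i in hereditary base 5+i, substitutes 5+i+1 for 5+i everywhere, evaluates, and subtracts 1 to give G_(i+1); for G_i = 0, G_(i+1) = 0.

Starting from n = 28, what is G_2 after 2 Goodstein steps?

50

step 0: 28 = 5^2 + 3; sub 6 for 5: 6^2 + 3; = 39; G_1 = 39−1 = 38
step 1: 38 = 6^2 + 2; sub 7 for 6: 7^2 + 2; = 51; G_2 = 51−1 = 50
step 2: 50 = 7^2 + 1; sub 8 for 7: 8^2 + 1; = 65; G_3 = 65−1 = 64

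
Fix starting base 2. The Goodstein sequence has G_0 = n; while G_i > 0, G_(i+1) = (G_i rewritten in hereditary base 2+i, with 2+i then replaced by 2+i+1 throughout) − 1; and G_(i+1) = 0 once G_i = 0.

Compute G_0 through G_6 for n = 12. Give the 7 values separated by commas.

[0] 12 ≡ 2^(2 + 1) + 2^2 (base 2). Lift 3: 108. −1: 107.
[1] 107 ≡ 3^(3 + 1) + 2·3^2 + 2·3 + 2 (base 3). Lift 4: 1066. −1: 1065.
[2] 1065 ≡ 4^(4 + 1) + 2·4^2 + 2·4 + 1 (base 4). Lift 5: 15686. −1: 15685.
[3] 15685 ≡ 5^(5 + 1) + 2·5^2 + 2·5 (base 5). Lift 6: 280020. −1: 280019.
[4] 280019 ≡ 6^(6 + 1) + 2·6^2 + 6 + 5 (base 6). Lift 7: 5764911. −1: 5764910.
[5] 5764910 ≡ 7^(7 + 1) + 2·7^2 + 7 + 4 (base 7). Lift 8: 134217868. −1: 134217867.

12, 107, 1065, 15685, 280019, 5764910, 134217867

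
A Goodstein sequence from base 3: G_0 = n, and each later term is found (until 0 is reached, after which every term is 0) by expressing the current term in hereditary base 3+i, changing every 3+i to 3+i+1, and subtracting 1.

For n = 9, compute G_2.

17

i=0: 9 = 3^2 (b=3); 3→4: 4^2 = 16; 16−1 = 15
i=1: 15 = 3·4 + 3 (b=4); 4→5: 3·5 + 3 = 18; 18−1 = 17
i=2: 17 = 3·5 + 2 (b=5); 5→6: 3·6 + 2 = 20; 20−1 = 19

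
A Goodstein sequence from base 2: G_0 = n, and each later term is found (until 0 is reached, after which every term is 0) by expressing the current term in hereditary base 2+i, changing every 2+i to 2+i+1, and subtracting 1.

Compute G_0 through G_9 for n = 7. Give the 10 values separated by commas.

7, 30, 259, 3127, 46657, 823543, 16777215, 37665879, 77777775, 150051213

G_0=7  [base 2] 2^2 + 2 + 1  →[2↦3]→  3^3 + 3 + 1 = 31  −1 ⇒ G_1=30
G_1=30  [base 3] 3^3 + 3  →[3↦4]→  4^4 + 4 = 260  −1 ⇒ G_2=259
G_2=259  [base 4] 4^4 + 3  →[4↦5]→  5^5 + 3 = 3128  −1 ⇒ G_3=3127
G_3=3127  [base 5] 5^5 + 2  →[5↦6]→  6^6 + 2 = 46658  −1 ⇒ G_4=46657
G_4=46657  [base 6] 6^6 + 1  →[6↦7]→  7^7 + 1 = 823544  −1 ⇒ G_5=823543
G_5=823543  [base 7] 7^7  →[7↦8]→  8^8 = 16777216  −1 ⇒ G_6=16777215
G_6=16777215  [base 8] 7·8^7 + 7·8^6 + 7·8^5 + 7·8^4 + 7·8^3 + 7·8^2 + 7·8 + 7  →[8↦9]→  7·9^7 + 7·9^6 + 7·9^5 + 7·9^4 + 7·9^3 + 7·9^2 + 7·9 + 7 = 37665880  −1 ⇒ G_7=37665879
G_7=37665879  [base 9] 7·9^7 + 7·9^6 + 7·9^5 + 7·9^4 + 7·9^3 + 7·9^2 + 7·9 + 6  →[9↦10]→  7·10^7 + 7·10^6 + 7·10^5 + 7·10^4 + 7·10^3 + 7·10^2 + 7·10 + 6 = 77777776  −1 ⇒ G_8=77777775
G_8=77777775  [base 10] 7·10^7 + 7·10^6 + 7·10^5 + 7·10^4 + 7·10^3 + 7·10^2 + 7·10 + 5  →[10↦11]→  7·11^7 + 7·11^6 + 7·11^5 + 7·11^4 + 7·11^3 + 7·11^2 + 7·11 + 5 = 150051214  −1 ⇒ G_9=150051213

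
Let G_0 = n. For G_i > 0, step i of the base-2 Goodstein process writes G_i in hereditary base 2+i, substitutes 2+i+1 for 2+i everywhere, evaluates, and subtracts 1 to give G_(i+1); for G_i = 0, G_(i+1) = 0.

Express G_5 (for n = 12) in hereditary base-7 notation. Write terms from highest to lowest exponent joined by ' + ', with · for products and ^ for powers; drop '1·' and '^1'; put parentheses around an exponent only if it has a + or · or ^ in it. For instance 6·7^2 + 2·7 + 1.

G_0=12  [base 2] 2^(2 + 1) + 2^2  →[2↦3]→  3^(3 + 1) + 3^3 = 108  −1 ⇒ G_1=107
G_1=107  [base 3] 3^(3 + 1) + 2·3^2 + 2·3 + 2  →[3↦4]→  4^(4 + 1) + 2·4^2 + 2·4 + 2 = 1066  −1 ⇒ G_2=1065
G_2=1065  [base 4] 4^(4 + 1) + 2·4^2 + 2·4 + 1  →[4↦5]→  5^(5 + 1) + 2·5^2 + 2·5 + 1 = 15686  −1 ⇒ G_3=15685
G_3=15685  [base 5] 5^(5 + 1) + 2·5^2 + 2·5  →[5↦6]→  6^(6 + 1) + 2·6^2 + 2·6 = 280020  −1 ⇒ G_4=280019
G_4=280019  [base 6] 6^(6 + 1) + 2·6^2 + 6 + 5  →[6↦7]→  7^(7 + 1) + 2·7^2 + 7 + 5 = 5764911  −1 ⇒ G_5=5764910

7^(7 + 1) + 2·7^2 + 7 + 4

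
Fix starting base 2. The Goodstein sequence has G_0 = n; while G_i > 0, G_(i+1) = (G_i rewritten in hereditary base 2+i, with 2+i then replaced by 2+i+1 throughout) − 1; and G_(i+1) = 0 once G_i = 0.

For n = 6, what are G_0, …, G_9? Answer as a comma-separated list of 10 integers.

6, 29, 257, 3125, 46655, 98039, 187243, 332147, 555551, 885775

(0) 6|_2 = 2^2 + 2 ↦ 3^3 + 3|_3 = 30 ⇒ 29
(1) 29|_3 = 3^3 + 2 ↦ 4^4 + 2|_4 = 258 ⇒ 257
(2) 257|_4 = 4^4 + 1 ↦ 5^5 + 1|_5 = 3126 ⇒ 3125
(3) 3125|_5 = 5^5 ↦ 6^6|_6 = 46656 ⇒ 46655
(4) 46655|_6 = 5·6^5 + 5·6^4 + 5·6^3 + 5·6^2 + 5·6 + 5 ↦ 5·7^5 + 5·7^4 + 5·7^3 + 5·7^2 + 5·7 + 5|_7 = 98040 ⇒ 98039
(5) 98039|_7 = 5·7^5 + 5·7^4 + 5·7^3 + 5·7^2 + 5·7 + 4 ↦ 5·8^5 + 5·8^4 + 5·8^3 + 5·8^2 + 5·8 + 4|_8 = 187244 ⇒ 187243
(6) 187243|_8 = 5·8^5 + 5·8^4 + 5·8^3 + 5·8^2 + 5·8 + 3 ↦ 5·9^5 + 5·9^4 + 5·9^3 + 5·9^2 + 5·9 + 3|_9 = 332148 ⇒ 332147
(7) 332147|_9 = 5·9^5 + 5·9^4 + 5·9^3 + 5·9^2 + 5·9 + 2 ↦ 5·10^5 + 5·10^4 + 5·10^3 + 5·10^2 + 5·10 + 2|_10 = 555552 ⇒ 555551
(8) 555551|_10 = 5·10^5 + 5·10^4 + 5·10^3 + 5·10^2 + 5·10 + 1 ↦ 5·11^5 + 5·11^4 + 5·11^3 + 5·11^2 + 5·11 + 1|_11 = 885776 ⇒ 885775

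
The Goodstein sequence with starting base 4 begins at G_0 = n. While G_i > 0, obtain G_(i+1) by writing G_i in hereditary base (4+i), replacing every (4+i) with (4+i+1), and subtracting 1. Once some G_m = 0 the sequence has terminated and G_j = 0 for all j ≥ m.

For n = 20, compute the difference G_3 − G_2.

12

i=0: 20 = 4^2 + 4 (b=4); 4→5: 5^2 + 5 = 30; 30−1 = 29
i=1: 29 = 5^2 + 4 (b=5); 5→6: 6^2 + 4 = 40; 40−1 = 39
i=2: 39 = 6^2 + 3 (b=6); 6→7: 7^2 + 3 = 52; 52−1 = 51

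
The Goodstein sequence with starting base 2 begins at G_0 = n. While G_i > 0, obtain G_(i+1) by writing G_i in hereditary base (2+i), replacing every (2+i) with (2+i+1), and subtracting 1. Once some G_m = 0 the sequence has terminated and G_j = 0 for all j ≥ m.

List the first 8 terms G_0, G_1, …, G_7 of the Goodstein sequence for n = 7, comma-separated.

7, 30, 259, 3127, 46657, 823543, 16777215, 37665879

(0) 7|_2 = 2^2 + 2 + 1 ↦ 3^3 + 3 + 1|_3 = 31 ⇒ 30
(1) 30|_3 = 3^3 + 3 ↦ 4^4 + 4|_4 = 260 ⇒ 259
(2) 259|_4 = 4^4 + 3 ↦ 5^5 + 3|_5 = 3128 ⇒ 3127
(3) 3127|_5 = 5^5 + 2 ↦ 6^6 + 2|_6 = 46658 ⇒ 46657
(4) 46657|_6 = 6^6 + 1 ↦ 7^7 + 1|_7 = 823544 ⇒ 823543
(5) 823543|_7 = 7^7 ↦ 8^8|_8 = 16777216 ⇒ 16777215
(6) 16777215|_8 = 7·8^7 + 7·8^6 + 7·8^5 + 7·8^4 + 7·8^3 + 7·8^2 + 7·8 + 7 ↦ 7·9^7 + 7·9^6 + 7·9^5 + 7·9^4 + 7·9^3 + 7·9^2 + 7·9 + 7|_9 = 37665880 ⇒ 37665879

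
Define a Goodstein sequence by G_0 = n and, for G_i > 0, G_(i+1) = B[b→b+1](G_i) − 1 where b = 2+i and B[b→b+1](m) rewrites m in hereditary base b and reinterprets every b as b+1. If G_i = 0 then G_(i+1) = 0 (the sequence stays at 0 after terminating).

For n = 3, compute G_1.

3

[0] 3 ≡ 2 + 1 (base 2). Lift 3: 4. −1: 3.
[1] 3 ≡ 3 (base 3). Lift 4: 4. −1: 3.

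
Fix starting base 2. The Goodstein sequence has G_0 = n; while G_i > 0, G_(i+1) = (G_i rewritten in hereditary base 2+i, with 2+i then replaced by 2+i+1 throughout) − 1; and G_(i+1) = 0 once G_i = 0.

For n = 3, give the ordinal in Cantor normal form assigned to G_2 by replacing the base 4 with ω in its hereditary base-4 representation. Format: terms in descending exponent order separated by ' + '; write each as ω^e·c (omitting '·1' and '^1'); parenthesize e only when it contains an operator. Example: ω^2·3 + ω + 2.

(0) 3|_2 = 2 + 1 ↦ 3 + 1|_3 = 4 ⇒ 3
(1) 3|_3 = 3 ↦ 4|_4 = 4 ⇒ 3
(2) 3|_4 = 3 ↦ 3|_5 = 3 ⇒ 2

3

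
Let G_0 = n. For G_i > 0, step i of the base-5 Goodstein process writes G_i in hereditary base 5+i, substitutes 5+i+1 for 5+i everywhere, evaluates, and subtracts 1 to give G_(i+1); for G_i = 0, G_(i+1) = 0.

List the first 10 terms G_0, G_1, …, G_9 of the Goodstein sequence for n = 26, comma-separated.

26 —HB5→ 5^2 + 1 —bump→ 6^2 + 1 = 37 —(−1)→ 36
36 —HB6→ 6^2 —bump→ 7^2 = 49 —(−1)→ 48
48 —HB7→ 6·7 + 6 —bump→ 6·8 + 6 = 54 —(−1)→ 53
53 —HB8→ 6·8 + 5 —bump→ 6·9 + 5 = 59 —(−1)→ 58
58 —HB9→ 6·9 + 4 —bump→ 6·10 + 4 = 64 —(−1)→ 63
63 —HB10→ 6·10 + 3 —bump→ 6·11 + 3 = 69 —(−1)→ 68
68 —HB11→ 6·11 + 2 —bump→ 6·12 + 2 = 74 —(−1)→ 73
73 —HB12→ 6·12 + 1 —bump→ 6·13 + 1 = 79 —(−1)→ 78
78 —HB13→ 6·13 —bump→ 6·14 = 84 —(−1)→ 83

26, 36, 48, 53, 58, 63, 68, 73, 78, 83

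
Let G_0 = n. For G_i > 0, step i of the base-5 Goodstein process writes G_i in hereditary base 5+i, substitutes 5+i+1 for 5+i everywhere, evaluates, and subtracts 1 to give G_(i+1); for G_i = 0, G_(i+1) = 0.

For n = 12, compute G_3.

step 0: 12 = 2·5 + 2; sub 6 for 5: 2·6 + 2; = 14; G_1 = 14−1 = 13
step 1: 13 = 2·6 + 1; sub 7 for 6: 2·7 + 1; = 15; G_2 = 15−1 = 14
step 2: 14 = 2·7; sub 8 for 7: 2·8; = 16; G_3 = 16−1 = 15
step 3: 15 = 8 + 7; sub 9 for 8: 9 + 7; = 16; G_4 = 16−1 = 15

15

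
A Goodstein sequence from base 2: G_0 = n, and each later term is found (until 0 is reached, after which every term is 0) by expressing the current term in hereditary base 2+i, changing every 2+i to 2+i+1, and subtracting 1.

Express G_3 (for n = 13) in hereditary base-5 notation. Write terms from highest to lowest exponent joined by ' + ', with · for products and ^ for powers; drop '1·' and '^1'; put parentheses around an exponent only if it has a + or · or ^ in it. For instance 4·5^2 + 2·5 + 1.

5^(5 + 1) + 3·5^3 + 3·5^2 + 3·5 + 2

(0) 13|_2 = 2^(2 + 1) + 2^2 + 1 ↦ 3^(3 + 1) + 3^3 + 1|_3 = 109 ⇒ 108
(1) 108|_3 = 3^(3 + 1) + 3^3 ↦ 4^(4 + 1) + 4^4|_4 = 1280 ⇒ 1279
(2) 1279|_4 = 4^(4 + 1) + 3·4^3 + 3·4^2 + 3·4 + 3 ↦ 5^(5 + 1) + 3·5^3 + 3·5^2 + 3·5 + 3|_5 = 16093 ⇒ 16092
(3) 16092|_5 = 5^(5 + 1) + 3·5^3 + 3·5^2 + 3·5 + 2 ↦ 6^(6 + 1) + 3·6^3 + 3·6^2 + 3·6 + 2|_6 = 280712 ⇒ 280711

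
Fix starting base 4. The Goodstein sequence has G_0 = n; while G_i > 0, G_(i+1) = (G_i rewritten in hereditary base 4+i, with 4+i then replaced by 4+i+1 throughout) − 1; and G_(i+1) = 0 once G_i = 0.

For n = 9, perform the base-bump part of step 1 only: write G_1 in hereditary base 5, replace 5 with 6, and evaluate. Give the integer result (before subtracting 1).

12

(0) 9|_4 = 2·4 + 1 ↦ 2·5 + 1|_5 = 11 ⇒ 10
(1) 10|_5 = 2·5 ↦ 2·6|_6 = 12 ⇒ 11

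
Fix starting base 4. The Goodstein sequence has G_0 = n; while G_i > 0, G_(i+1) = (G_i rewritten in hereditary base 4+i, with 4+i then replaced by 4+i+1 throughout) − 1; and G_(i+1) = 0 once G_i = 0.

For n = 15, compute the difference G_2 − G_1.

2

15 —HB4→ 3·4 + 3 —bump→ 3·5 + 3 = 18 —(−1)→ 17
17 —HB5→ 3·5 + 2 —bump→ 3·6 + 2 = 20 —(−1)→ 19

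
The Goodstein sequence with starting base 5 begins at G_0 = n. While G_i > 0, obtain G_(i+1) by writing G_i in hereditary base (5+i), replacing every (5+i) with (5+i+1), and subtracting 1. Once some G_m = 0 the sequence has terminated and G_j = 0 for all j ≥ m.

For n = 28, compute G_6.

i=0: 28 = 5^2 + 3 (b=5); 5→6: 6^2 + 3 = 39; 39−1 = 38
i=1: 38 = 6^2 + 2 (b=6); 6→7: 7^2 + 2 = 51; 51−1 = 50
i=2: 50 = 7^2 + 1 (b=7); 7→8: 8^2 + 1 = 65; 65−1 = 64
i=3: 64 = 8^2 (b=8); 8→9: 9^2 = 81; 81−1 = 80
i=4: 80 = 8·9 + 8 (b=9); 9→10: 8·10 + 8 = 88; 88−1 = 87
i=5: 87 = 8·10 + 7 (b=10); 10→11: 8·11 + 7 = 95; 95−1 = 94
i=6: 94 = 8·11 + 6 (b=11); 11→12: 8·12 + 6 = 102; 102−1 = 101

94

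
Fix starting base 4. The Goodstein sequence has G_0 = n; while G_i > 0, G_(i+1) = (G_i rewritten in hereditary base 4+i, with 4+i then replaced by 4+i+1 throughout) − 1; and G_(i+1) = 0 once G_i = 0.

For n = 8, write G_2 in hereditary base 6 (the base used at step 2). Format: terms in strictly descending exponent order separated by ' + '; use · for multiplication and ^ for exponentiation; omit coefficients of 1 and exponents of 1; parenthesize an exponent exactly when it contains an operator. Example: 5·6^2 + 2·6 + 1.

6 + 3

i=0: 8 = 2·4 (b=4); 4→5: 2·5 = 10; 10−1 = 9
i=1: 9 = 5 + 4 (b=5); 5→6: 6 + 4 = 10; 10−1 = 9
i=2: 9 = 6 + 3 (b=6); 6→7: 7 + 3 = 10; 10−1 = 9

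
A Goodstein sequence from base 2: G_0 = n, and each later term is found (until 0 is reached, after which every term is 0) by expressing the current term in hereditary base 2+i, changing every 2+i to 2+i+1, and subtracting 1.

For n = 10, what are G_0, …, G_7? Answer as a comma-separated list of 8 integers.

10, 83, 1025, 15625, 279935, 4215754, 84073323, 1937434592

i=0: 10 = 2^(2 + 1) + 2 (b=2); 2→3: 3^(3 + 1) + 3 = 84; 84−1 = 83
i=1: 83 = 3^(3 + 1) + 2 (b=3); 3→4: 4^(4 + 1) + 2 = 1026; 1026−1 = 1025
i=2: 1025 = 4^(4 + 1) + 1 (b=4); 4→5: 5^(5 + 1) + 1 = 15626; 15626−1 = 15625
i=3: 15625 = 5^(5 + 1) (b=5); 5→6: 6^(6 + 1) = 279936; 279936−1 = 279935
i=4: 279935 = 5·6^6 + 5·6^5 + 5·6^4 + 5·6^3 + 5·6^2 + 5·6 + 5 (b=6); 6→7: 5·7^7 + 5·7^5 + 5·7^4 + 5·7^3 + 5·7^2 + 5·7 + 5 = 4215755; 4215755−1 = 4215754
i=5: 4215754 = 5·7^7 + 5·7^5 + 5·7^4 + 5·7^3 + 5·7^2 + 5·7 + 4 (b=7); 7→8: 5·8^8 + 5·8^5 + 5·8^4 + 5·8^3 + 5·8^2 + 5·8 + 4 = 84073324; 84073324−1 = 84073323
i=6: 84073323 = 5·8^8 + 5·8^5 + 5·8^4 + 5·8^3 + 5·8^2 + 5·8 + 3 (b=8); 8→9: 5·9^9 + 5·9^5 + 5·9^4 + 5·9^3 + 5·9^2 + 5·9 + 3 = 1937434593; 1937434593−1 = 1937434592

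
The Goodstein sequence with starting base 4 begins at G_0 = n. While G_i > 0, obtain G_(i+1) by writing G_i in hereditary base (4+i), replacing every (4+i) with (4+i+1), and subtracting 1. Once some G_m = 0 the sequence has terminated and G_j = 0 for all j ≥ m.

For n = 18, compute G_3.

step 0: 18 = 4^2 + 2; sub 5 for 4: 5^2 + 2; = 27; G_1 = 27−1 = 26
step 1: 26 = 5^2 + 1; sub 6 for 5: 6^2 + 1; = 37; G_2 = 37−1 = 36
step 2: 36 = 6^2; sub 7 for 6: 7^2; = 49; G_3 = 49−1 = 48

48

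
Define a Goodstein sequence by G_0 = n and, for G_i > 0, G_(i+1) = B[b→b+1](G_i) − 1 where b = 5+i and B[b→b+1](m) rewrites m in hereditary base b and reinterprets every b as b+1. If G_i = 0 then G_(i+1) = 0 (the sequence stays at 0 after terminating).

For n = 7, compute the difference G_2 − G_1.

G_0=7  [base 5] 5 + 2  →[5↦6]→  6 + 2 = 8  −1 ⇒ G_1=7
G_1=7  [base 6] 6 + 1  →[6↦7]→  7 + 1 = 8  −1 ⇒ G_2=7

0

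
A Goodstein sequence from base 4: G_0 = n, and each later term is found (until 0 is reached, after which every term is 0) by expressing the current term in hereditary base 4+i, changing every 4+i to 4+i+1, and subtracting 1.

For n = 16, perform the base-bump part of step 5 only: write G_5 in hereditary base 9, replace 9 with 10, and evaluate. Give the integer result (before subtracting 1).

G_0 = 16. HB_4(16) = 4^2. Bump = 25. G_1 = 24.
G_1 = 24. HB_5(24) = 4·5 + 4. Bump = 28. G_2 = 27.
G_2 = 27. HB_6(27) = 4·6 + 3. Bump = 31. G_3 = 30.
G_3 = 30. HB_7(30) = 4·7 + 2. Bump = 34. G_4 = 33.
G_4 = 33. HB_8(33) = 4·8 + 1. Bump = 37. G_5 = 36.
G_5 = 36. HB_9(36) = 4·9. Bump = 40. G_6 = 39.

40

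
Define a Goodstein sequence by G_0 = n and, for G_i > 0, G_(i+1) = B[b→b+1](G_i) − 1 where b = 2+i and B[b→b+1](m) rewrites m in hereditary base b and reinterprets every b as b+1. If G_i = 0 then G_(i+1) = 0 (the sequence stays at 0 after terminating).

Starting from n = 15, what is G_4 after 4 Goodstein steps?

326593

base 2: 15 = 2^(2 + 1) + 2^2 + 2 + 1; at 3: 3^(3 + 1) + 3^3 + 3 + 1 = 112; next = 111
base 3: 111 = 3^(3 + 1) + 3^3 + 3; at 4: 4^(4 + 1) + 4^4 + 4 = 1284; next = 1283
base 4: 1283 = 4^(4 + 1) + 4^4 + 3; at 5: 5^(5 + 1) + 5^5 + 3 = 18753; next = 18752
base 5: 18752 = 5^(5 + 1) + 5^5 + 2; at 6: 6^(6 + 1) + 6^6 + 2 = 326594; next = 326593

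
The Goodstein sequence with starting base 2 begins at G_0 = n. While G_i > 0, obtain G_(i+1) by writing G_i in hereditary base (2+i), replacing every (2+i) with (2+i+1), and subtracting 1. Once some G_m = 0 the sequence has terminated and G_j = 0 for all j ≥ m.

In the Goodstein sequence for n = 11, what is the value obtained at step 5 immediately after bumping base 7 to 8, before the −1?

11 —HB2→ 2^(2 + 1) + 2 + 1 —bump→ 3^(3 + 1) + 3 + 1 = 85 —(−1)→ 84
84 —HB3→ 3^(3 + 1) + 3 —bump→ 4^(4 + 1) + 4 = 1028 —(−1)→ 1027
1027 —HB4→ 4^(4 + 1) + 3 —bump→ 5^(5 + 1) + 3 = 15628 —(−1)→ 15627
15627 —HB5→ 5^(5 + 1) + 2 —bump→ 6^(6 + 1) + 2 = 279938 —(−1)→ 279937
279937 —HB6→ 6^(6 + 1) + 1 —bump→ 7^(7 + 1) + 1 = 5764802 —(−1)→ 5764801
5764801 —HB7→ 7^(7 + 1) —bump→ 8^(8 + 1) = 134217728 —(−1)→ 134217727

134217728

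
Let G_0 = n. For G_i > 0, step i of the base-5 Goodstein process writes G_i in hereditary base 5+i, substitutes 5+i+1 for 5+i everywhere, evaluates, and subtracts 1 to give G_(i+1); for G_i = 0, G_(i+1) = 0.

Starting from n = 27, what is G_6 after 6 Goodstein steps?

81

step 0: 27 = 5^2 + 2; sub 6 for 5: 6^2 + 2; = 38; G_1 = 38−1 = 37
step 1: 37 = 6^2 + 1; sub 7 for 6: 7^2 + 1; = 50; G_2 = 50−1 = 49
step 2: 49 = 7^2; sub 8 for 7: 8^2; = 64; G_3 = 64−1 = 63
step 3: 63 = 7·8 + 7; sub 9 for 8: 7·9 + 7; = 70; G_4 = 70−1 = 69
step 4: 69 = 7·9 + 6; sub 10 for 9: 7·10 + 6; = 76; G_5 = 76−1 = 75
step 5: 75 = 7·10 + 5; sub 11 for 10: 7·11 + 5; = 82; G_6 = 82−1 = 81
step 6: 81 = 7·11 + 4; sub 12 for 11: 7·12 + 4; = 88; G_7 = 88−1 = 87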